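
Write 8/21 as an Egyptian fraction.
1/3 + 1/21

Greedy algorithm:
8/21: ceiling(21/8) = 3, use 1/3
1/21: ceiling(21/1) = 21, use 1/21
Result: 8/21 = 1/3 + 1/21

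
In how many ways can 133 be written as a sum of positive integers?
7346629512

p(n) counts ways to write n as a sum of positive integers (order ignored).
Euler's pentagonal recurrence: p(k) = p(k-1) + p(k-2) - p(k-5) - p(k-7) + p(k-12) + p(k-15) - ... (offsets j(3j∓1)/2, signs ++--, p(0)=1, p(<0)=0).
DP table for k = 0..132: p(0)=1, p(1)=1, p(2)=2, p(3)=3, p(4)=5, p(5)=7, p(6)=11, p(7)=15, p(8)=22, p(9)=30, p(10)=42, p(11)=56, p(12)=77, p(13)=101, p(14)=135, p(15)=176, p(16)=231, p(17)=297, p(18)=385, p(19)=490, p(20)=627, p(21)=792, p(22)=1002, p(23)=1255, p(24)=1575, p(25)=1958, p(26)=2436, p(27)=3010, p(28)=3718, p(29)=4565, p(30)=5604, p(31)=6842, p(32)=8349, p(33)=10143, p(34)=12310, p(35)=14883, p(36)=17977, p(37)=21637, p(38)=26015, p(39)=31185, p(40)=37338, p(41)=44583, p(42)=53174, p(43)=63261, p(44)=75175, p(45)=89134, p(46)=105558, p(47)=124754, p(48)=147273, p(49)=173525, p(50)=204226, p(51)=239943, p(52)=281589, p(53)=329931, p(54)=386155, p(55)=451276, p(56)=526823, p(57)=614154, p(58)=715220, p(59)=831820, p(60)=966467, p(61)=1121505, p(62)=1300156, p(63)=1505499, p(64)=1741630, p(65)=2012558, p(66)=2323520, p(67)=2679689, p(68)=3087735, p(69)=3554345, p(70)=4087968, p(71)=4697205, p(72)=5392783, p(73)=6185689, p(74)=7089500, p(75)=8118264, p(76)=9289091, p(77)=10619863, p(78)=12132164, p(79)=13848650, p(80)=15796476, p(81)=18004327, p(82)=20506255, p(83)=23338469, p(84)=26543660, p(85)=30167357, p(86)=34262962, p(87)=38887673, p(88)=44108109, p(89)=49995925, p(90)=56634173, p(91)=64112359, p(92)=72533807, p(93)=82010177, p(94)=92669720, p(95)=104651419, p(96)=118114304, p(97)=133230930, p(98)=150198136, p(99)=169229875, p(100)=190569292, p(101)=214481126, p(102)=241265379, p(103)=271248950, p(104)=304801365, p(105)=342325709, p(106)=384276336, p(107)=431149389, p(108)=483502844, p(109)=541946240, p(110)=607163746, p(111)=679903203, p(112)=761002156, p(113)=851376628, p(114)=952050665, p(115)=1064144451, p(116)=1188908248, p(117)=1327710076, p(118)=1482074143, p(119)=1653668665, p(120)=1844349560, p(121)=2056148051, p(122)=2291320912, p(123)=2552338241, p(124)=2841940500, p(125)=3163127352, p(126)=3519222692, p(127)=3913864295, p(128)=4351078600, p(129)=4835271870, p(130)=5371315400, p(131)=5964539504, p(132)=6620830889.
Final step: p(133) = p(132) + p(131) - p(128) - p(126) + p(121) + p(118) - p(111) - p(107) + p(98) + p(93) - p(82) - p(76) + p(63) + p(56) - p(41) - p(33) + p(16) + p(7)
= 6620830889 + 5964539504 - 4351078600 - 3519222692 + 2056148051 + 1482074143 - 679903203 - 431149389 + 150198136 + 82010177 - 20506255 - 9289091 + 1505499 + 526823 - 44583 - 10143 + 231 + 15
= 7346629512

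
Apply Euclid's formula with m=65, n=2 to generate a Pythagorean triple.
(4221, 260, 4229)

Euclid's formula: a = m² - n², b = 2mn, c = m² + n²
m = 65, n = 2
a = 65² - 2² = 4225 - 4 = 4221
b = 2 × 65 × 2 = 260
c = 65² + 2² = 4225 + 4 = 4229
Verification: 4221² + 260² = 17816841 + 67600 = 17884441 = 4229² ✓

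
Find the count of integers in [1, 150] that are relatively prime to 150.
40

150 = 2 × 3 × 5^2
φ(n) = n × ∏(1 - 1/p) for each prime p dividing n
φ(150) = 150 × (1 - 1/2) × (1 - 1/3) × (1 - 1/5) = 40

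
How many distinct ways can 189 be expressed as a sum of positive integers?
1527273599625

p(n) counts ways to write n as a sum of positive integers (order ignored).
Euler's pentagonal recurrence: p(k) = p(k-1) + p(k-2) - p(k-5) - p(k-7) + p(k-12) + p(k-15) - ... (offsets j(3j∓1)/2, signs ++--, p(0)=1, p(<0)=0).
DP table for k = 0..188: p(0)=1, p(1)=1, p(2)=2, p(3)=3, p(4)=5, p(5)=7, p(6)=11, p(7)=15, p(8)=22, p(9)=30, p(10)=42, p(11)=56, p(12)=77, p(13)=101, p(14)=135, p(15)=176, p(16)=231, p(17)=297, p(18)=385, p(19)=490, p(20)=627, p(21)=792, p(22)=1002, p(23)=1255, p(24)=1575, p(25)=1958, p(26)=2436, p(27)=3010, p(28)=3718, p(29)=4565, p(30)=5604, p(31)=6842, p(32)=8349, p(33)=10143, p(34)=12310, p(35)=14883, p(36)=17977, p(37)=21637, p(38)=26015, p(39)=31185, p(40)=37338, p(41)=44583, p(42)=53174, p(43)=63261, p(44)=75175, p(45)=89134, p(46)=105558, p(47)=124754, p(48)=147273, p(49)=173525, p(50)=204226, p(51)=239943, p(52)=281589, p(53)=329931, p(54)=386155, p(55)=451276, p(56)=526823, p(57)=614154, p(58)=715220, p(59)=831820, p(60)=966467, p(61)=1121505, p(62)=1300156, p(63)=1505499, p(64)=1741630, p(65)=2012558, p(66)=2323520, p(67)=2679689, p(68)=3087735, p(69)=3554345, p(70)=4087968, p(71)=4697205, p(72)=5392783, p(73)=6185689, p(74)=7089500, p(75)=8118264, p(76)=9289091, p(77)=10619863, p(78)=12132164, p(79)=13848650, p(80)=15796476, p(81)=18004327, p(82)=20506255, p(83)=23338469, p(84)=26543660, p(85)=30167357, p(86)=34262962, p(87)=38887673, p(88)=44108109, p(89)=49995925, p(90)=56634173, p(91)=64112359, p(92)=72533807, p(93)=82010177, p(94)=92669720, p(95)=104651419, p(96)=118114304, p(97)=133230930, p(98)=150198136, p(99)=169229875, p(100)=190569292, p(101)=214481126, p(102)=241265379, p(103)=271248950, p(104)=304801365, p(105)=342325709, p(106)=384276336, p(107)=431149389, p(108)=483502844, p(109)=541946240, p(110)=607163746, p(111)=679903203, p(112)=761002156, p(113)=851376628, p(114)=952050665, p(115)=1064144451, p(116)=1188908248, p(117)=1327710076, p(118)=1482074143, p(119)=1653668665, p(120)=1844349560, p(121)=2056148051, p(122)=2291320912, p(123)=2552338241, p(124)=2841940500, p(125)=3163127352, p(126)=3519222692, p(127)=3913864295, p(128)=4351078600, p(129)=4835271870, p(130)=5371315400, p(131)=5964539504, p(132)=6620830889, p(133)=7346629512, p(134)=8149040695, p(135)=9035836076, p(136)=10015581680, p(137)=11097645016, p(138)=12292341831, p(139)=13610949895, p(140)=15065878135, p(141)=16670689208, p(142)=18440293320, p(143)=20390982757, p(144)=22540654445, p(145)=24908858009, p(146)=27517052599, p(147)=30388671978, p(148)=33549419497, p(149)=37027355200, p(150)=40853235313, p(151)=45060624582, p(152)=49686288421, p(153)=54770336324, p(154)=60356673280, p(155)=66493182097, p(156)=73232243759, p(157)=80630964769, p(158)=88751778802, p(159)=97662728555, p(160)=107438159466, p(161)=118159068427, p(162)=129913904637, p(163)=142798995930, p(164)=156919475295, p(165)=172389800255, p(166)=189334822579, p(167)=207890420102, p(168)=228204732751, p(169)=250438925115, p(170)=274768617130, p(171)=301384802048, p(172)=330495499613, p(173)=362326859895, p(174)=397125074750, p(175)=435157697830, p(176)=476715857290, p(177)=522115831195, p(178)=571701605655, p(179)=625846753120, p(180)=684957390936, p(181)=749474411781, p(182)=819876908323, p(183)=896684817527, p(184)=980462880430, p(185)=1071823774337, p(186)=1171432692373, p(187)=1280011042268, p(188)=1398341745571.
Final step: p(189) = p(188) + p(187) - p(184) - p(182) + p(177) + p(174) - p(167) - p(163) + p(154) + p(149) - p(138) - p(132) + p(119) + p(112) - p(97) - p(89) + p(72) + p(63) - p(44) - p(34) + p(13) + p(2)
= 1398341745571 + 1280011042268 - 980462880430 - 819876908323 + 522115831195 + 397125074750 - 207890420102 - 142798995930 + 60356673280 + 37027355200 - 12292341831 - 6620830889 + 1653668665 + 761002156 - 133230930 - 49995925 + 5392783 + 1505499 - 75175 - 12310 + 101 + 2
= 1527273599625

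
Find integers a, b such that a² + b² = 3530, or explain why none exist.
7² + 59² (a=7, b=59)

Factorization: 3530 = 2 × 5 × 353
By Fermat: n is sum of two squares iff every prime p ≡ 3 (mod 4) appears to even power.
All primes ≡ 3 (mod 4) appear to even power.
Search a = 0, 1, 2, … for 3530 - a² a perfect square: first hit at a = 7: 3530 - 49 = 3481 = 59².
3530 = 7² + 59² = 49 + 3481 ✓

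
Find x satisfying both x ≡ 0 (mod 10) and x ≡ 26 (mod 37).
100

Using Chinese Remainder Theorem:
M = 10 × 37 = 370
M1 = 37, M2 = 10
y1 = 37^(-1) mod 10 = 3
y2 = 10^(-1) mod 37 = 26
x = (0×37×3 + 26×10×26) mod 370 = 100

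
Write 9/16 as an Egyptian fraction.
1/2 + 1/16

Greedy algorithm:
9/16: ceiling(16/9) = 2, use 1/2
1/16: ceiling(16/1) = 16, use 1/16
Result: 9/16 = 1/2 + 1/16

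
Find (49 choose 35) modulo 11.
7

Using Lucas' theorem:
Write n=49 and k=35 in base 11:
n in base 11: [4, 5]
k in base 11: [3, 2]
C(49,35) mod 11 = ∏ C(n_i, k_i) mod 11
Digit binomials (mod 11): C(4,3) = 4; C(5,2) = 10
Product: 4 × 10 = 40 ≡ 7 (mod 11)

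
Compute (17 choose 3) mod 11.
9

Using Lucas' theorem:
Write n=17 and k=3 in base 11:
n in base 11: [1, 6]
k in base 11: [0, 3]
C(17,3) mod 11 = ∏ C(n_i, k_i) mod 11
Digit binomials (mod 11): C(1,0) = 1; C(6,3) = 20 ≡ 9
Product: 1 × 9 = 9 ≡ 9 (mod 11)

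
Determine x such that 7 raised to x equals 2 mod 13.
11

Baby-step giant-step with step n = ⌈√13⌉ = 4.
Baby steps 7^j mod 13 (j:value) for j=0..3: 0:1, 1:7, 2:10, 3:5.
Giant-step multiplier: 7^(-4) ≡ 7^(12-4) = 7^8 ≡ 3 (mod 13).
Giant steps γ_i = 2·3^i mod 13: γ_0=2, γ_1=6, γ_2=5 (in table at j=3).
x = i·n + j = 2·4 + 3 = 11.
Check: 7^11 ≡ 2 (mod 13).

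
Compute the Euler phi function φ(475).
360

475 = 5^2 × 19
φ(n) = n × ∏(1 - 1/p) for each prime p dividing n
φ(475) = 475 × (1 - 1/5) × (1 - 1/19) = 360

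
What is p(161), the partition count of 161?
118159068427

p(n) counts ways to write n as a sum of positive integers (order ignored).
Euler's pentagonal recurrence: p(k) = p(k-1) + p(k-2) - p(k-5) - p(k-7) + p(k-12) + p(k-15) - ... (offsets j(3j∓1)/2, signs ++--, p(0)=1, p(<0)=0).
DP table for k = 0..160: p(0)=1, p(1)=1, p(2)=2, p(3)=3, p(4)=5, p(5)=7, p(6)=11, p(7)=15, p(8)=22, p(9)=30, p(10)=42, p(11)=56, p(12)=77, p(13)=101, p(14)=135, p(15)=176, p(16)=231, p(17)=297, p(18)=385, p(19)=490, p(20)=627, p(21)=792, p(22)=1002, p(23)=1255, p(24)=1575, p(25)=1958, p(26)=2436, p(27)=3010, p(28)=3718, p(29)=4565, p(30)=5604, p(31)=6842, p(32)=8349, p(33)=10143, p(34)=12310, p(35)=14883, p(36)=17977, p(37)=21637, p(38)=26015, p(39)=31185, p(40)=37338, p(41)=44583, p(42)=53174, p(43)=63261, p(44)=75175, p(45)=89134, p(46)=105558, p(47)=124754, p(48)=147273, p(49)=173525, p(50)=204226, p(51)=239943, p(52)=281589, p(53)=329931, p(54)=386155, p(55)=451276, p(56)=526823, p(57)=614154, p(58)=715220, p(59)=831820, p(60)=966467, p(61)=1121505, p(62)=1300156, p(63)=1505499, p(64)=1741630, p(65)=2012558, p(66)=2323520, p(67)=2679689, p(68)=3087735, p(69)=3554345, p(70)=4087968, p(71)=4697205, p(72)=5392783, p(73)=6185689, p(74)=7089500, p(75)=8118264, p(76)=9289091, p(77)=10619863, p(78)=12132164, p(79)=13848650, p(80)=15796476, p(81)=18004327, p(82)=20506255, p(83)=23338469, p(84)=26543660, p(85)=30167357, p(86)=34262962, p(87)=38887673, p(88)=44108109, p(89)=49995925, p(90)=56634173, p(91)=64112359, p(92)=72533807, p(93)=82010177, p(94)=92669720, p(95)=104651419, p(96)=118114304, p(97)=133230930, p(98)=150198136, p(99)=169229875, p(100)=190569292, p(101)=214481126, p(102)=241265379, p(103)=271248950, p(104)=304801365, p(105)=342325709, p(106)=384276336, p(107)=431149389, p(108)=483502844, p(109)=541946240, p(110)=607163746, p(111)=679903203, p(112)=761002156, p(113)=851376628, p(114)=952050665, p(115)=1064144451, p(116)=1188908248, p(117)=1327710076, p(118)=1482074143, p(119)=1653668665, p(120)=1844349560, p(121)=2056148051, p(122)=2291320912, p(123)=2552338241, p(124)=2841940500, p(125)=3163127352, p(126)=3519222692, p(127)=3913864295, p(128)=4351078600, p(129)=4835271870, p(130)=5371315400, p(131)=5964539504, p(132)=6620830889, p(133)=7346629512, p(134)=8149040695, p(135)=9035836076, p(136)=10015581680, p(137)=11097645016, p(138)=12292341831, p(139)=13610949895, p(140)=15065878135, p(141)=16670689208, p(142)=18440293320, p(143)=20390982757, p(144)=22540654445, p(145)=24908858009, p(146)=27517052599, p(147)=30388671978, p(148)=33549419497, p(149)=37027355200, p(150)=40853235313, p(151)=45060624582, p(152)=49686288421, p(153)=54770336324, p(154)=60356673280, p(155)=66493182097, p(156)=73232243759, p(157)=80630964769, p(158)=88751778802, p(159)=97662728555, p(160)=107438159466.
Final step: p(161) = p(160) + p(159) - p(156) - p(154) + p(149) + p(146) - p(139) - p(135) + p(126) + p(121) - p(110) - p(104) + p(91) + p(84) - p(69) - p(61) + p(44) + p(35) - p(16) - p(6)
= 107438159466 + 97662728555 - 73232243759 - 60356673280 + 37027355200 + 27517052599 - 13610949895 - 9035836076 + 3519222692 + 2056148051 - 607163746 - 304801365 + 64112359 + 26543660 - 3554345 - 1121505 + 75175 + 14883 - 231 - 11
= 118159068427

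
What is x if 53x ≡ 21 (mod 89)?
x ≡ 81 (mod 89)

gcd(53, 89) = 1, which divides 21, so solutions exist.
Find 53^(-1) mod 89 by the extended Euclidean algorithm:
89 = 1 × 53 + 36  ⟹  36 = (1)·89 + (-1)·53
53 = 1 × 36 + 17  ⟹  17 = (-1)·89 + (2)·53
36 = 2 × 17 + 2  ⟹  2 = (3)·89 + (-5)·53
17 = 8 × 2 + 1  ⟹  1 = (-25)·89 + (42)·53
So (42)·53 ≡ 1 (mod 89), i.e. 53^(-1) ≡ 42 (mod 89).
x ≡ 42 × 21 = 882 ≡ 81 (mod 89).
Check: 53 × 81 = 4293 ≡ 21 (mod 89).
Unique solution: x ≡ 81 (mod 89)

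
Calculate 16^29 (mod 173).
149

Repeated squaring. Binary of 29 = 11101.
16^1 ≡ 16 (mod 173); 16^2 ≡ 83 (mod 173); 16^4 ≡ 142 (mod 173); 16^8 ≡ 96 (mod 173); 16^16 ≡ 47 (mod 173)
16^29 = 16^1 × 16^4 × 16^8 × 16^16 ≡ 149 (mod 173)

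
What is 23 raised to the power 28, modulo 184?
161

Repeated squaring. Binary of 28 = 11100.
23^1 ≡ 23 (mod 184); 23^2 ≡ 161 (mod 184); 23^4 ≡ 161 (mod 184); 23^8 ≡ 161 (mod 184); 23^16 ≡ 161 (mod 184)
23^28 = 23^4 × 23^8 × 23^16 ≡ 161 (mod 184)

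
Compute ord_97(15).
96

97 is prime, so ord(15) divides φ(97) = 96.
Divisors of 96: 1, 2, 3, 4, 6, 8, 12, 16, 24, 32, 48, 96.
Repeated squaring: 15^1 ≡ 15, 15^2 ≡ 31, 15^4 ≡ 88, 15^8 ≡ 81, 15^16 ≡ 62, 15^32 ≡ 61, 15^64 ≡ 35 (mod 97).
Test 15^d mod 97 for each divisor d in increasing order:
15^1 ≡ 15
15^2 ≡ 31
15^3 = 15^2·15^1 ≡ 77
15^4 ≡ 88
15^6 = 15^4·15^2 ≡ 12
15^8 ≡ 81
15^12 = 15^8·15^4 ≡ 47
15^16 ≡ 62
15^24 = 15^16·15^8 ≡ 75
15^32 ≡ 61
15^48 = 15^32·15^16 ≡ 96
15^96 = 15^64·15^32 ≡ 1  ← first divisor giving 1
The order is 96.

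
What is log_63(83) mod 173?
52

Baby-step giant-step with step n = ⌈√173⌉ = 14.
Baby steps 63^j mod 173 (j:value) for j=0..13: 0:1, 1:63, 2:163, 3:62, 4:100, 5:72, 6:38, 7:145, 8:139, 9:107, 10:167, 11:141, 12:60, 13:147.
Giant-step multiplier: 63^(-14) ≡ 63^(172-14) = 63^158 ≡ 126 (mod 173).
Giant steps γ_i = 83·126^i mod 173: γ_0=83, γ_1=78, γ_2=140, γ_3=167 (in table at j=10).
x = i·n + j = 3·14 + 10 = 52.
Check: 63^52 ≡ 83 (mod 173).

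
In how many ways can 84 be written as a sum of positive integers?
26543660

p(n) counts ways to write n as a sum of positive integers (order ignored).
Euler's pentagonal recurrence: p(k) = p(k-1) + p(k-2) - p(k-5) - p(k-7) + p(k-12) + p(k-15) - ... (offsets j(3j∓1)/2, signs ++--, p(0)=1, p(<0)=0).
DP table for k = 0..83: p(0)=1, p(1)=1, p(2)=2, p(3)=3, p(4)=5, p(5)=7, p(6)=11, p(7)=15, p(8)=22, p(9)=30, p(10)=42, p(11)=56, p(12)=77, p(13)=101, p(14)=135, p(15)=176, p(16)=231, p(17)=297, p(18)=385, p(19)=490, p(20)=627, p(21)=792, p(22)=1002, p(23)=1255, p(24)=1575, p(25)=1958, p(26)=2436, p(27)=3010, p(28)=3718, p(29)=4565, p(30)=5604, p(31)=6842, p(32)=8349, p(33)=10143, p(34)=12310, p(35)=14883, p(36)=17977, p(37)=21637, p(38)=26015, p(39)=31185, p(40)=37338, p(41)=44583, p(42)=53174, p(43)=63261, p(44)=75175, p(45)=89134, p(46)=105558, p(47)=124754, p(48)=147273, p(49)=173525, p(50)=204226, p(51)=239943, p(52)=281589, p(53)=329931, p(54)=386155, p(55)=451276, p(56)=526823, p(57)=614154, p(58)=715220, p(59)=831820, p(60)=966467, p(61)=1121505, p(62)=1300156, p(63)=1505499, p(64)=1741630, p(65)=2012558, p(66)=2323520, p(67)=2679689, p(68)=3087735, p(69)=3554345, p(70)=4087968, p(71)=4697205, p(72)=5392783, p(73)=6185689, p(74)=7089500, p(75)=8118264, p(76)=9289091, p(77)=10619863, p(78)=12132164, p(79)=13848650, p(80)=15796476, p(81)=18004327, p(82)=20506255, p(83)=23338469.
Final step: p(84) = p(83) + p(82) - p(79) - p(77) + p(72) + p(69) - p(62) - p(58) + p(49) + p(44) - p(33) - p(27) + p(14) + p(7)
= 23338469 + 20506255 - 13848650 - 10619863 + 5392783 + 3554345 - 1300156 - 715220 + 173525 + 75175 - 10143 - 3010 + 135 + 15
= 26543660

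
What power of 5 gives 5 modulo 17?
1

Baby-step giant-step with step n = ⌈√17⌉ = 5.
Baby steps 5^j mod 17 (j:value) for j=0..4: 0:1, 1:5, 2:8, 3:6, 4:13.
h = 5 is already in the table at j=1, so x = 1.
Check: 5^1 ≡ 5 (mod 17).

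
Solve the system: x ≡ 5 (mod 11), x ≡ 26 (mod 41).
313

Using Chinese Remainder Theorem:
M = 11 × 41 = 451
M1 = 41, M2 = 11
y1 = 41^(-1) mod 11 = 7
y2 = 11^(-1) mod 41 = 15
x = (5×41×7 + 26×11×15) mod 451 = 313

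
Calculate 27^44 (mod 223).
119

Repeated squaring. Binary of 44 = 101100.
27^1 ≡ 27 (mod 223); 27^2 ≡ 60 (mod 223); 27^4 ≡ 32 (mod 223); 27^8 ≡ 132 (mod 223); 27^16 ≡ 30 (mod 223); 27^32 ≡ 8 (mod 223)
27^44 = 27^4 × 27^8 × 27^32 ≡ 119 (mod 223)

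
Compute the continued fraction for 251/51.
[4; 1, 11, 1, 3]

Euclidean algorithm steps:
251 = 4 × 51 + 47
51 = 1 × 47 + 4
47 = 11 × 4 + 3
4 = 1 × 3 + 1
3 = 3 × 1 + 0
Continued fraction: [4; 1, 11, 1, 3]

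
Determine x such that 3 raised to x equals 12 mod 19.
15

Baby-step giant-step with step n = ⌈√19⌉ = 5.
Baby steps 3^j mod 19 (j:value) for j=0..4: 0:1, 1:3, 2:9, 3:8, 4:5.
Giant-step multiplier: 3^(-5) ≡ 3^(18-5) = 3^13 ≡ 14 (mod 19).
Giant steps γ_i = 12·14^i mod 19: γ_0=12, γ_1=16, γ_2=15, γ_3=1 (in table at j=0).
x = i·n + j = 3·5 + 0 = 15.
Check: 3^15 ≡ 12 (mod 19).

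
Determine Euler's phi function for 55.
40

55 = 5 × 11
φ(n) = n × ∏(1 - 1/p) for each prime p dividing n
φ(55) = 55 × (1 - 1/5) × (1 - 1/11) = 40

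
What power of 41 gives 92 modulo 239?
139

Baby-step giant-step with step n = ⌈√239⌉ = 16.
Baby steps 41^j mod 239 (j:value) for j=0..15: 0:1, 1:41, 2:8, 3:89, 4:64, 5:234, 6:34, 7:199, 8:33, 9:158, 10:25, 11:69, 12:200, 13:74, 14:166, 15:114.
Giant-step multiplier: 41^(-16) ≡ 41^(238-16) = 41^222 ≡ 124 (mod 239).
Giant steps γ_i = 92·124^i mod 239: γ_0=92, γ_1=175, γ_2=190, γ_3=138, γ_4=143, γ_5=46, γ_6=207, γ_7=95, γ_8=69 (in table at j=11).
x = i·n + j = 8·16 + 11 = 139.
Check: 41^139 ≡ 92 (mod 239).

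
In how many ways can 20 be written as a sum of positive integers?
627

p(n) counts ways to write n as a sum of positive integers (order ignored).
Euler's pentagonal recurrence: p(k) = p(k-1) + p(k-2) - p(k-5) - p(k-7) + p(k-12) + p(k-15) - ... (offsets j(3j∓1)/2, signs ++--, p(0)=1, p(<0)=0).
DP table for k = 0..19: p(0)=1, p(1)=1, p(2)=2, p(3)=3, p(4)=5, p(5)=7, p(6)=11, p(7)=15, p(8)=22, p(9)=30, p(10)=42, p(11)=56, p(12)=77, p(13)=101, p(14)=135, p(15)=176, p(16)=231, p(17)=297, p(18)=385, p(19)=490.
Final step: p(20) = p(19) + p(18) - p(15) - p(13) + p(8) + p(5)
= 490 + 385 - 176 - 101 + 22 + 7
= 627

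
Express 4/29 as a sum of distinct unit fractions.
1/8 + 1/78 + 1/9048

Greedy algorithm:
4/29: ceiling(29/4) = 8, use 1/8
3/232: ceiling(232/3) = 78, use 1/78
1/9048: ceiling(9048/1) = 9048, use 1/9048
Result: 4/29 = 1/8 + 1/78 + 1/9048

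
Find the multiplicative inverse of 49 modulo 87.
16

gcd(49, 87) = 1, so the inverse exists.
Extended Euclidean algorithm on (87, 49):
87 = 1 × 49 + 38  ⟹  38 = (1)·87 + (-1)·49
49 = 1 × 38 + 11  ⟹  11 = (-1)·87 + (2)·49
38 = 3 × 11 + 5  ⟹  5 = (4)·87 + (-7)·49
11 = 2 × 5 + 1  ⟹  1 = (-9)·87 + (16)·49
So (16)·49 ≡ 1 (mod 87), i.e. 49^(-1) ≡ 16 (mod 87).
Check: 49 × 16 = 784 ≡ 1 (mod 87)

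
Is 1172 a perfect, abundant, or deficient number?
deficient

Proper divisors of 1172: sum = 1 + 2 + 4 + 293 + 586 = 886
Since 886 < 1172, 1172 is deficient.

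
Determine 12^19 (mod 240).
48

Repeated squaring. Binary of 19 = 10011.
12^1 ≡ 12 (mod 240); 12^2 ≡ 144 (mod 240); 12^4 ≡ 96 (mod 240); 12^8 ≡ 96 (mod 240); 12^16 ≡ 96 (mod 240)
12^19 = 12^1 × 12^2 × 12^16 ≡ 48 (mod 240)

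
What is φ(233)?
232

233 = 233
φ(n) = n × ∏(1 - 1/p) for each prime p dividing n
φ(233) = 233 × (1 - 1/233) = 232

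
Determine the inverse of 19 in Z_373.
216

gcd(19, 373) = 1, so the inverse exists.
Extended Euclidean algorithm on (373, 19):
373 = 19 × 19 + 12  ⟹  12 = (1)·373 + (-19)·19
19 = 1 × 12 + 7  ⟹  7 = (-1)·373 + (20)·19
12 = 1 × 7 + 5  ⟹  5 = (2)·373 + (-39)·19
7 = 1 × 5 + 2  ⟹  2 = (-3)·373 + (59)·19
5 = 2 × 2 + 1  ⟹  1 = (8)·373 + (-157)·19
So (-157)·19 ≡ 1 (mod 373), i.e. 19^(-1) ≡ -157 ≡ 216 (mod 373).
Check: 19 × 216 = 4104 ≡ 1 (mod 373)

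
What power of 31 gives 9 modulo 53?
42

Baby-step giant-step with step n = ⌈√53⌉ = 8.
Baby steps 31^j mod 53 (j:value) for j=0..7: 0:1, 1:31, 2:7, 3:5, 4:49, 5:35, 6:25, 7:33.
Giant-step multiplier: 31^(-8) ≡ 31^(52-8) = 31^44 ≡ 10 (mod 53).
Giant steps γ_i = 9·10^i mod 53: γ_0=9, γ_1=37, γ_2=52, γ_3=43, γ_4=6, γ_5=7 (in table at j=2).
x = i·n + j = 5·8 + 2 = 42.
Check: 31^42 ≡ 9 (mod 53).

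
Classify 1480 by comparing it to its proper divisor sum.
abundant

Proper divisors of 1480: sum = 1 + 2 + 4 + 5 + 8 + 10 + 20 + 37 + 40 + 74 + 148 + 185 + 296 + 370 + 740 = 1940
Since 1940 > 1480, 1480 is abundant.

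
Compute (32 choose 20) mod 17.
13

Using Lucas' theorem:
Write n=32 and k=20 in base 17:
n in base 17: [1, 15]
k in base 17: [1, 3]
C(32,20) mod 17 = ∏ C(n_i, k_i) mod 17
Digit binomials (mod 17): C(1,1) = 1; C(15,3) = 455 ≡ 13
Product: 1 × 13 = 13 ≡ 13 (mod 17)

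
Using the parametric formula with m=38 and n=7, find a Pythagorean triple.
(1395, 532, 1493)

Euclid's formula: a = m² - n², b = 2mn, c = m² + n²
m = 38, n = 7
a = 38² - 7² = 1444 - 49 = 1395
b = 2 × 38 × 7 = 532
c = 38² + 7² = 1444 + 49 = 1493
Verification: 1395² + 532² = 1946025 + 283024 = 2229049 = 1493² ✓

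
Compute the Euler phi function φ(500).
200

500 = 2^2 × 5^3
φ(n) = n × ∏(1 - 1/p) for each prime p dividing n
φ(500) = 500 × (1 - 1/2) × (1 - 1/5) = 200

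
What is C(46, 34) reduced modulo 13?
0

Using Lucas' theorem:
Write n=46 and k=34 in base 13:
n in base 13: [3, 7]
k in base 13: [2, 8]
C(46,34) mod 13 = ∏ C(n_i, k_i) mod 13
Digit binomials (mod 13): C(3,2) = 3; C(7,8) = 0 (k_i > n_i)
Product: 3 × 0 = 0 ≡ 0 (mod 13)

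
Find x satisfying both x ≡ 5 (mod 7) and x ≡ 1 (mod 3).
19

Using Chinese Remainder Theorem:
M = 7 × 3 = 21
M1 = 3, M2 = 7
y1 = 3^(-1) mod 7 = 5
y2 = 7^(-1) mod 3 = 1
x = (5×3×5 + 1×7×1) mod 21 = 19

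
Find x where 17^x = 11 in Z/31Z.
29

Baby-step giant-step with step n = ⌈√31⌉ = 6.
Baby steps 17^j mod 31 (j:value) for j=0..5: 0:1, 1:17, 2:10, 3:15, 4:7, 5:26.
Giant-step multiplier: 17^(-6) ≡ 17^(30-6) = 17^24 ≡ 4 (mod 31).
Giant steps γ_i = 11·4^i mod 31: γ_0=11, γ_1=13, γ_2=21, γ_3=22, γ_4=26 (in table at j=5).
x = i·n + j = 4·6 + 5 = 29.
Check: 17^29 ≡ 11 (mod 31).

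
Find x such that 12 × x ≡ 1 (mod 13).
12

gcd(12, 13) = 1, so the inverse exists.
Extended Euclidean algorithm on (13, 12):
13 = 1 × 12 + 1  ⟹  1 = (1)·13 + (-1)·12
So (-1)·12 ≡ 1 (mod 13), i.e. 12^(-1) ≡ -1 ≡ 12 (mod 13).
Check: 12 × 12 = 144 ≡ 1 (mod 13)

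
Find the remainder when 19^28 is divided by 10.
1

Repeated squaring. Binary of 28 = 11100.
19^1 ≡ 9 (mod 10); 19^2 ≡ 1 (mod 10); 19^4 ≡ 1 (mod 10); 19^8 ≡ 1 (mod 10); 19^16 ≡ 1 (mod 10)
19^28 = 19^4 × 19^8 × 19^16 ≡ 1 (mod 10)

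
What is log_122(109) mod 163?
91

Baby-step giant-step with step n = ⌈√163⌉ = 13.
Baby steps 122^j mod 163 (j:value) for j=0..12: 0:1, 1:122, 2:51, 3:28, 4:156, 5:124, 6:132, 7:130, 8:49, 9:110, 10:54, 11:68, 12:146.
Giant-step multiplier: 122^(-13) ≡ 122^(162-13) = 122^149 ≡ 29 (mod 163).
Giant steps γ_i = 109·29^i mod 163: γ_0=109, γ_1=64, γ_2=63, γ_3=34, γ_4=8, γ_5=69, γ_6=45, γ_7=1 (in table at j=0).
x = i·n + j = 7·13 + 0 = 91.
Check: 122^91 ≡ 109 (mod 163).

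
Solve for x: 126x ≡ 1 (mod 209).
141

gcd(126, 209) = 1, so the inverse exists.
Extended Euclidean algorithm on (209, 126):
209 = 1 × 126 + 83  ⟹  83 = (1)·209 + (-1)·126
126 = 1 × 83 + 43  ⟹  43 = (-1)·209 + (2)·126
83 = 1 × 43 + 40  ⟹  40 = (2)·209 + (-3)·126
43 = 1 × 40 + 3  ⟹  3 = (-3)·209 + (5)·126
40 = 13 × 3 + 1  ⟹  1 = (41)·209 + (-68)·126
So (-68)·126 ≡ 1 (mod 209), i.e. 126^(-1) ≡ -68 ≡ 141 (mod 209).
Check: 126 × 141 = 17766 ≡ 1 (mod 209)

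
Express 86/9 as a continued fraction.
[9; 1, 1, 4]

Euclidean algorithm steps:
86 = 9 × 9 + 5
9 = 1 × 5 + 4
5 = 1 × 4 + 1
4 = 4 × 1 + 0
Continued fraction: [9; 1, 1, 4]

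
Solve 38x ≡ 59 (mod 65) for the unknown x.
x ≡ 58 (mod 65)

gcd(38, 65) = 1, which divides 59, so solutions exist.
Find 38^(-1) mod 65 by the extended Euclidean algorithm:
65 = 1 × 38 + 27  ⟹  27 = (1)·65 + (-1)·38
38 = 1 × 27 + 11  ⟹  11 = (-1)·65 + (2)·38
27 = 2 × 11 + 5  ⟹  5 = (3)·65 + (-5)·38
11 = 2 × 5 + 1  ⟹  1 = (-7)·65 + (12)·38
So (12)·38 ≡ 1 (mod 65), i.e. 38^(-1) ≡ 12 (mod 65).
x ≡ 12 × 59 = 708 ≡ 58 (mod 65).
Check: 38 × 58 = 2204 ≡ 59 (mod 65).
Unique solution: x ≡ 58 (mod 65)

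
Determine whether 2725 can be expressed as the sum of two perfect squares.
15² + 50² (a=15, b=50)

Factorization: 2725 = 5^2 × 109
By Fermat: n is sum of two squares iff every prime p ≡ 3 (mod 4) appears to even power.
All primes ≡ 3 (mod 4) appear to even power.
Search a = 0, 1, 2, … for 2725 - a² a perfect square: first hit at a = 15: 2725 - 225 = 2500 = 50².
2725 = 15² + 50² = 225 + 2500 ✓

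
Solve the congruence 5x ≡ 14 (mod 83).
x ≡ 36 (mod 83)

gcd(5, 83) = 1, which divides 14, so solutions exist.
Find 5^(-1) mod 83 by the extended Euclidean algorithm:
83 = 16 × 5 + 3  ⟹  3 = (1)·83 + (-16)·5
5 = 1 × 3 + 2  ⟹  2 = (-1)·83 + (17)·5
3 = 1 × 2 + 1  ⟹  1 = (2)·83 + (-33)·5
So (-33)·5 ≡ 1 (mod 83), i.e. 5^(-1) ≡ -33 ≡ 50 (mod 83).
x ≡ 50 × 14 = 700 ≡ 36 (mod 83).
Check: 5 × 36 = 180 ≡ 14 (mod 83).
Unique solution: x ≡ 36 (mod 83)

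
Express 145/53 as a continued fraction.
[2; 1, 2, 1, 3, 1, 2]

Euclidean algorithm steps:
145 = 2 × 53 + 39
53 = 1 × 39 + 14
39 = 2 × 14 + 11
14 = 1 × 11 + 3
11 = 3 × 3 + 2
3 = 1 × 2 + 1
2 = 2 × 1 + 0
Continued fraction: [2; 1, 2, 1, 3, 1, 2]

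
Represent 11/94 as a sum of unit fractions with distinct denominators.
1/9 + 1/170 + 1/35955

Greedy algorithm:
11/94: ceiling(94/11) = 9, use 1/9
5/846: ceiling(846/5) = 170, use 1/170
1/35955: ceiling(35955/1) = 35955, use 1/35955
Result: 11/94 = 1/9 + 1/170 + 1/35955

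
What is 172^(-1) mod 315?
163

gcd(172, 315) = 1, so the inverse exists.
Extended Euclidean algorithm on (315, 172):
315 = 1 × 172 + 143  ⟹  143 = (1)·315 + (-1)·172
172 = 1 × 143 + 29  ⟹  29 = (-1)·315 + (2)·172
143 = 4 × 29 + 27  ⟹  27 = (5)·315 + (-9)·172
29 = 1 × 27 + 2  ⟹  2 = (-6)·315 + (11)·172
27 = 13 × 2 + 1  ⟹  1 = (83)·315 + (-152)·172
So (-152)·172 ≡ 1 (mod 315), i.e. 172^(-1) ≡ -152 ≡ 163 (mod 315).
Check: 172 × 163 = 28036 ≡ 1 (mod 315)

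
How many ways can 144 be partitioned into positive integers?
22540654445

p(n) counts ways to write n as a sum of positive integers (order ignored).
Euler's pentagonal recurrence: p(k) = p(k-1) + p(k-2) - p(k-5) - p(k-7) + p(k-12) + p(k-15) - ... (offsets j(3j∓1)/2, signs ++--, p(0)=1, p(<0)=0).
DP table for k = 0..143: p(0)=1, p(1)=1, p(2)=2, p(3)=3, p(4)=5, p(5)=7, p(6)=11, p(7)=15, p(8)=22, p(9)=30, p(10)=42, p(11)=56, p(12)=77, p(13)=101, p(14)=135, p(15)=176, p(16)=231, p(17)=297, p(18)=385, p(19)=490, p(20)=627, p(21)=792, p(22)=1002, p(23)=1255, p(24)=1575, p(25)=1958, p(26)=2436, p(27)=3010, p(28)=3718, p(29)=4565, p(30)=5604, p(31)=6842, p(32)=8349, p(33)=10143, p(34)=12310, p(35)=14883, p(36)=17977, p(37)=21637, p(38)=26015, p(39)=31185, p(40)=37338, p(41)=44583, p(42)=53174, p(43)=63261, p(44)=75175, p(45)=89134, p(46)=105558, p(47)=124754, p(48)=147273, p(49)=173525, p(50)=204226, p(51)=239943, p(52)=281589, p(53)=329931, p(54)=386155, p(55)=451276, p(56)=526823, p(57)=614154, p(58)=715220, p(59)=831820, p(60)=966467, p(61)=1121505, p(62)=1300156, p(63)=1505499, p(64)=1741630, p(65)=2012558, p(66)=2323520, p(67)=2679689, p(68)=3087735, p(69)=3554345, p(70)=4087968, p(71)=4697205, p(72)=5392783, p(73)=6185689, p(74)=7089500, p(75)=8118264, p(76)=9289091, p(77)=10619863, p(78)=12132164, p(79)=13848650, p(80)=15796476, p(81)=18004327, p(82)=20506255, p(83)=23338469, p(84)=26543660, p(85)=30167357, p(86)=34262962, p(87)=38887673, p(88)=44108109, p(89)=49995925, p(90)=56634173, p(91)=64112359, p(92)=72533807, p(93)=82010177, p(94)=92669720, p(95)=104651419, p(96)=118114304, p(97)=133230930, p(98)=150198136, p(99)=169229875, p(100)=190569292, p(101)=214481126, p(102)=241265379, p(103)=271248950, p(104)=304801365, p(105)=342325709, p(106)=384276336, p(107)=431149389, p(108)=483502844, p(109)=541946240, p(110)=607163746, p(111)=679903203, p(112)=761002156, p(113)=851376628, p(114)=952050665, p(115)=1064144451, p(116)=1188908248, p(117)=1327710076, p(118)=1482074143, p(119)=1653668665, p(120)=1844349560, p(121)=2056148051, p(122)=2291320912, p(123)=2552338241, p(124)=2841940500, p(125)=3163127352, p(126)=3519222692, p(127)=3913864295, p(128)=4351078600, p(129)=4835271870, p(130)=5371315400, p(131)=5964539504, p(132)=6620830889, p(133)=7346629512, p(134)=8149040695, p(135)=9035836076, p(136)=10015581680, p(137)=11097645016, p(138)=12292341831, p(139)=13610949895, p(140)=15065878135, p(141)=16670689208, p(142)=18440293320, p(143)=20390982757.
Final step: p(144) = p(143) + p(142) - p(139) - p(137) + p(132) + p(129) - p(122) - p(118) + p(109) + p(104) - p(93) - p(87) + p(74) + p(67) - p(52) - p(44) + p(27) + p(18)
= 20390982757 + 18440293320 - 13610949895 - 11097645016 + 6620830889 + 4835271870 - 2291320912 - 1482074143 + 541946240 + 304801365 - 82010177 - 38887673 + 7089500 + 2679689 - 281589 - 75175 + 3010 + 385
= 22540654445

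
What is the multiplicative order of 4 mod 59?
29

59 is prime, so ord(4) divides φ(59) = 58.
Divisors of 58: 1, 2, 29, 58.
Repeated squaring: 4^1 ≡ 4, 4^2 ≡ 16, 4^4 ≡ 20, 4^8 ≡ 46, 4^16 ≡ 51, 4^32 ≡ 5 (mod 59).
Test 4^d mod 59 for each divisor d in increasing order:
4^1 ≡ 4
4^2 ≡ 16
4^29 = 4^16·4^8·4^4·4^1 ≡ 1  ← first divisor giving 1
The order is 29.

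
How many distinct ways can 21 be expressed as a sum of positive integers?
792

p(n) counts ways to write n as a sum of positive integers (order ignored).
Euler's pentagonal recurrence: p(k) = p(k-1) + p(k-2) - p(k-5) - p(k-7) + p(k-12) + p(k-15) - ... (offsets j(3j∓1)/2, signs ++--, p(0)=1, p(<0)=0).
DP table for k = 0..20: p(0)=1, p(1)=1, p(2)=2, p(3)=3, p(4)=5, p(5)=7, p(6)=11, p(7)=15, p(8)=22, p(9)=30, p(10)=42, p(11)=56, p(12)=77, p(13)=101, p(14)=135, p(15)=176, p(16)=231, p(17)=297, p(18)=385, p(19)=490, p(20)=627.
Final step: p(21) = p(20) + p(19) - p(16) - p(14) + p(9) + p(6)
= 627 + 490 - 231 - 135 + 30 + 11
= 792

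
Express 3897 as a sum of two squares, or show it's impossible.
36² + 51² (a=36, b=51)

Factorization: 3897 = 3^2 × 433
By Fermat: n is sum of two squares iff every prime p ≡ 3 (mod 4) appears to even power.
All primes ≡ 3 (mod 4) appear to even power.
Search a = 0, 1, 2, … for 3897 - a² a perfect square: first hit at a = 36: 3897 - 1296 = 2601 = 51².
3897 = 36² + 51² = 1296 + 2601 ✓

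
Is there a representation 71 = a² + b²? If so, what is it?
Not possible

Factorization: 71 = 71
By Fermat: n is sum of two squares iff every prime p ≡ 3 (mod 4) appears to even power.
Prime(s) ≡ 3 (mod 4) with odd exponent: [(71, 1)]
Therefore 71 cannot be expressed as a² + b².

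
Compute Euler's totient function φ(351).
216

351 = 3^3 × 13
φ(n) = n × ∏(1 - 1/p) for each prime p dividing n
φ(351) = 351 × (1 - 1/3) × (1 - 1/13) = 216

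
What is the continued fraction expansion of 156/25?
[6; 4, 6]

Euclidean algorithm steps:
156 = 6 × 25 + 6
25 = 4 × 6 + 1
6 = 6 × 1 + 0
Continued fraction: [6; 4, 6]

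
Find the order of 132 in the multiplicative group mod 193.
192

193 is prime, so ord(132) divides φ(193) = 192.
Divisors of 192: 1, 2, 3, 4, 6, 8, 12, 16, 24, 32, 48, 64, 96, 192.
Repeated squaring: 132^1 ≡ 132, 132^2 ≡ 54, 132^4 ≡ 21, 132^8 ≡ 55, 132^16 ≡ 130, 132^32 ≡ 109, 132^64 ≡ 108, 132^128 ≡ 84 (mod 193).
Test 132^d mod 193 for each divisor d in increasing order:
132^1 ≡ 132
132^2 ≡ 54
132^3 = 132^2·132^1 ≡ 180
132^4 ≡ 21
132^6 = 132^4·132^2 ≡ 169
132^8 ≡ 55
132^12 = 132^8·132^4 ≡ 190
132^16 ≡ 130
132^24 = 132^16·132^8 ≡ 9
132^32 ≡ 109
132^48 = 132^32·132^16 ≡ 81
132^64 ≡ 108
132^96 = 132^64·132^32 ≡ 192
132^192 = 132^128·132^64 ≡ 1  ← first divisor giving 1
The order is 192.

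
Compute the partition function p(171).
301384802048

p(n) counts ways to write n as a sum of positive integers (order ignored).
Euler's pentagonal recurrence: p(k) = p(k-1) + p(k-2) - p(k-5) - p(k-7) + p(k-12) + p(k-15) - ... (offsets j(3j∓1)/2, signs ++--, p(0)=1, p(<0)=0).
DP table for k = 0..170: p(0)=1, p(1)=1, p(2)=2, p(3)=3, p(4)=5, p(5)=7, p(6)=11, p(7)=15, p(8)=22, p(9)=30, p(10)=42, p(11)=56, p(12)=77, p(13)=101, p(14)=135, p(15)=176, p(16)=231, p(17)=297, p(18)=385, p(19)=490, p(20)=627, p(21)=792, p(22)=1002, p(23)=1255, p(24)=1575, p(25)=1958, p(26)=2436, p(27)=3010, p(28)=3718, p(29)=4565, p(30)=5604, p(31)=6842, p(32)=8349, p(33)=10143, p(34)=12310, p(35)=14883, p(36)=17977, p(37)=21637, p(38)=26015, p(39)=31185, p(40)=37338, p(41)=44583, p(42)=53174, p(43)=63261, p(44)=75175, p(45)=89134, p(46)=105558, p(47)=124754, p(48)=147273, p(49)=173525, p(50)=204226, p(51)=239943, p(52)=281589, p(53)=329931, p(54)=386155, p(55)=451276, p(56)=526823, p(57)=614154, p(58)=715220, p(59)=831820, p(60)=966467, p(61)=1121505, p(62)=1300156, p(63)=1505499, p(64)=1741630, p(65)=2012558, p(66)=2323520, p(67)=2679689, p(68)=3087735, p(69)=3554345, p(70)=4087968, p(71)=4697205, p(72)=5392783, p(73)=6185689, p(74)=7089500, p(75)=8118264, p(76)=9289091, p(77)=10619863, p(78)=12132164, p(79)=13848650, p(80)=15796476, p(81)=18004327, p(82)=20506255, p(83)=23338469, p(84)=26543660, p(85)=30167357, p(86)=34262962, p(87)=38887673, p(88)=44108109, p(89)=49995925, p(90)=56634173, p(91)=64112359, p(92)=72533807, p(93)=82010177, p(94)=92669720, p(95)=104651419, p(96)=118114304, p(97)=133230930, p(98)=150198136, p(99)=169229875, p(100)=190569292, p(101)=214481126, p(102)=241265379, p(103)=271248950, p(104)=304801365, p(105)=342325709, p(106)=384276336, p(107)=431149389, p(108)=483502844, p(109)=541946240, p(110)=607163746, p(111)=679903203, p(112)=761002156, p(113)=851376628, p(114)=952050665, p(115)=1064144451, p(116)=1188908248, p(117)=1327710076, p(118)=1482074143, p(119)=1653668665, p(120)=1844349560, p(121)=2056148051, p(122)=2291320912, p(123)=2552338241, p(124)=2841940500, p(125)=3163127352, p(126)=3519222692, p(127)=3913864295, p(128)=4351078600, p(129)=4835271870, p(130)=5371315400, p(131)=5964539504, p(132)=6620830889, p(133)=7346629512, p(134)=8149040695, p(135)=9035836076, p(136)=10015581680, p(137)=11097645016, p(138)=12292341831, p(139)=13610949895, p(140)=15065878135, p(141)=16670689208, p(142)=18440293320, p(143)=20390982757, p(144)=22540654445, p(145)=24908858009, p(146)=27517052599, p(147)=30388671978, p(148)=33549419497, p(149)=37027355200, p(150)=40853235313, p(151)=45060624582, p(152)=49686288421, p(153)=54770336324, p(154)=60356673280, p(155)=66493182097, p(156)=73232243759, p(157)=80630964769, p(158)=88751778802, p(159)=97662728555, p(160)=107438159466, p(161)=118159068427, p(162)=129913904637, p(163)=142798995930, p(164)=156919475295, p(165)=172389800255, p(166)=189334822579, p(167)=207890420102, p(168)=228204732751, p(169)=250438925115, p(170)=274768617130.
Final step: p(171) = p(170) + p(169) - p(166) - p(164) + p(159) + p(156) - p(149) - p(145) + p(136) + p(131) - p(120) - p(114) + p(101) + p(94) - p(79) - p(71) + p(54) + p(45) - p(26) - p(16)
= 274768617130 + 250438925115 - 189334822579 - 156919475295 + 97662728555 + 73232243759 - 37027355200 - 24908858009 + 10015581680 + 5964539504 - 1844349560 - 952050665 + 214481126 + 92669720 - 13848650 - 4697205 + 386155 + 89134 - 2436 - 231
= 301384802048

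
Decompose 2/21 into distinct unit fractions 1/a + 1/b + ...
1/11 + 1/231

Greedy algorithm:
2/21: ceiling(21/2) = 11, use 1/11
1/231: ceiling(231/1) = 231, use 1/231
Result: 2/21 = 1/11 + 1/231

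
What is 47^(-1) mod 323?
55

gcd(47, 323) = 1, so the inverse exists.
Extended Euclidean algorithm on (323, 47):
323 = 6 × 47 + 41  ⟹  41 = (1)·323 + (-6)·47
47 = 1 × 41 + 6  ⟹  6 = (-1)·323 + (7)·47
41 = 6 × 6 + 5  ⟹  5 = (7)·323 + (-48)·47
6 = 1 × 5 + 1  ⟹  1 = (-8)·323 + (55)·47
So (55)·47 ≡ 1 (mod 323), i.e. 47^(-1) ≡ 55 (mod 323).
Check: 47 × 55 = 2585 ≡ 1 (mod 323)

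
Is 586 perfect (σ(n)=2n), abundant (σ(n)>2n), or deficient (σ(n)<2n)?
deficient

Proper divisors of 586: sum = 1 + 2 + 293 = 296
Since 296 < 586, 586 is deficient.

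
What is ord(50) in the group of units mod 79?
39

79 is prime, so ord(50) divides φ(79) = 78.
Divisors of 78: 1, 2, 3, 6, 13, 26, 39, 78.
Repeated squaring: 50^1 ≡ 50, 50^2 ≡ 51, 50^4 ≡ 73, 50^8 ≡ 36, 50^16 ≡ 32, 50^32 ≡ 76, 50^64 ≡ 9 (mod 79).
Test 50^d mod 79 for each divisor d in increasing order:
50^1 ≡ 50
50^2 ≡ 51
50^3 = 50^2·50^1 ≡ 22
50^6 = 50^4·50^2 ≡ 10
50^13 = 50^8·50^4·50^1 ≡ 23
50^26 = 50^16·50^8·50^2 ≡ 55
50^39 = 50^32·50^4·50^2·50^1 ≡ 1  ← first divisor giving 1
The order is 39.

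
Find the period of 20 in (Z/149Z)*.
74

149 is prime, so ord(20) divides φ(149) = 148.
Divisors of 148: 1, 2, 4, 37, 74, 148.
Repeated squaring: 20^1 ≡ 20, 20^2 ≡ 102, 20^4 ≡ 123, 20^8 ≡ 80, 20^16 ≡ 142, 20^32 ≡ 49, 20^64 ≡ 17, 20^128 ≡ 140 (mod 149).
Test 20^d mod 149 for each divisor d in increasing order:
20^1 ≡ 20
20^2 ≡ 102
20^4 ≡ 123
20^37 = 20^32·20^4·20^1 ≡ 148
20^74 = 20^64·20^8·20^2 ≡ 1  ← first divisor giving 1
The order is 74.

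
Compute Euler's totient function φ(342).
108

342 = 2 × 3^2 × 19
φ(n) = n × ∏(1 - 1/p) for each prime p dividing n
φ(342) = 342 × (1 - 1/2) × (1 - 1/3) × (1 - 1/19) = 108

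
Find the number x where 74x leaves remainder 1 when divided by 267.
83

gcd(74, 267) = 1, so the inverse exists.
Extended Euclidean algorithm on (267, 74):
267 = 3 × 74 + 45  ⟹  45 = (1)·267 + (-3)·74
74 = 1 × 45 + 29  ⟹  29 = (-1)·267 + (4)·74
45 = 1 × 29 + 16  ⟹  16 = (2)·267 + (-7)·74
29 = 1 × 16 + 13  ⟹  13 = (-3)·267 + (11)·74
16 = 1 × 13 + 3  ⟹  3 = (5)·267 + (-18)·74
13 = 4 × 3 + 1  ⟹  1 = (-23)·267 + (83)·74
So (83)·74 ≡ 1 (mod 267), i.e. 74^(-1) ≡ 83 (mod 267).
Check: 74 × 83 = 6142 ≡ 1 (mod 267)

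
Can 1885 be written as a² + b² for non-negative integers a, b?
6² + 43² (a=6, b=43)

Factorization: 1885 = 5 × 13 × 29
By Fermat: n is sum of two squares iff every prime p ≡ 3 (mod 4) appears to even power.
All primes ≡ 3 (mod 4) appear to even power.
Search a = 0, 1, 2, … for 1885 - a² a perfect square: first hit at a = 6: 1885 - 36 = 1849 = 43².
1885 = 6² + 43² = 36 + 1849 ✓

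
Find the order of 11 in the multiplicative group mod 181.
90

181 is prime, so ord(11) divides φ(181) = 180.
Divisors of 180: 1, 2, 3, 4, 5, 6, 9, 10, 12, 15, 18, 20, 30, 36, 45, 60, 90, 180.
Repeated squaring: 11^1 ≡ 11, 11^2 ≡ 121, 11^4 ≡ 161, 11^8 ≡ 38, 11^16 ≡ 177, 11^32 ≡ 16, 11^64 ≡ 75, 11^128 ≡ 14 (mod 181).
Test 11^d mod 181 for each divisor d in increasing order:
11^1 ≡ 11
11^2 ≡ 121
11^3 = 11^2·11^1 ≡ 64
11^4 ≡ 161
11^5 = 11^4·11^1 ≡ 142
11^6 = 11^4·11^2 ≡ 114
11^9 = 11^8·11^1 ≡ 56
11^10 = 11^8·11^2 ≡ 73
11^12 = 11^8·11^4 ≡ 145
11^15 = 11^8·11^4·11^2·11^1 ≡ 49
11^18 = 11^16·11^2 ≡ 59
11^20 = 11^16·11^4 ≡ 80
11^30 = 11^16·11^8·11^4·11^2 ≡ 48
11^36 = 11^32·11^4 ≡ 42
11^45 = 11^32·11^8·11^4·11^1 ≡ 180
11^60 = 11^32·11^16·11^8·11^4 ≡ 132
11^90 = 11^64·11^16·11^8·11^2 ≡ 1  ← first divisor giving 1
The order is 90.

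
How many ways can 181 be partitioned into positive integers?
749474411781

p(n) counts ways to write n as a sum of positive integers (order ignored).
Euler's pentagonal recurrence: p(k) = p(k-1) + p(k-2) - p(k-5) - p(k-7) + p(k-12) + p(k-15) - ... (offsets j(3j∓1)/2, signs ++--, p(0)=1, p(<0)=0).
DP table for k = 0..180: p(0)=1, p(1)=1, p(2)=2, p(3)=3, p(4)=5, p(5)=7, p(6)=11, p(7)=15, p(8)=22, p(9)=30, p(10)=42, p(11)=56, p(12)=77, p(13)=101, p(14)=135, p(15)=176, p(16)=231, p(17)=297, p(18)=385, p(19)=490, p(20)=627, p(21)=792, p(22)=1002, p(23)=1255, p(24)=1575, p(25)=1958, p(26)=2436, p(27)=3010, p(28)=3718, p(29)=4565, p(30)=5604, p(31)=6842, p(32)=8349, p(33)=10143, p(34)=12310, p(35)=14883, p(36)=17977, p(37)=21637, p(38)=26015, p(39)=31185, p(40)=37338, p(41)=44583, p(42)=53174, p(43)=63261, p(44)=75175, p(45)=89134, p(46)=105558, p(47)=124754, p(48)=147273, p(49)=173525, p(50)=204226, p(51)=239943, p(52)=281589, p(53)=329931, p(54)=386155, p(55)=451276, p(56)=526823, p(57)=614154, p(58)=715220, p(59)=831820, p(60)=966467, p(61)=1121505, p(62)=1300156, p(63)=1505499, p(64)=1741630, p(65)=2012558, p(66)=2323520, p(67)=2679689, p(68)=3087735, p(69)=3554345, p(70)=4087968, p(71)=4697205, p(72)=5392783, p(73)=6185689, p(74)=7089500, p(75)=8118264, p(76)=9289091, p(77)=10619863, p(78)=12132164, p(79)=13848650, p(80)=15796476, p(81)=18004327, p(82)=20506255, p(83)=23338469, p(84)=26543660, p(85)=30167357, p(86)=34262962, p(87)=38887673, p(88)=44108109, p(89)=49995925, p(90)=56634173, p(91)=64112359, p(92)=72533807, p(93)=82010177, p(94)=92669720, p(95)=104651419, p(96)=118114304, p(97)=133230930, p(98)=150198136, p(99)=169229875, p(100)=190569292, p(101)=214481126, p(102)=241265379, p(103)=271248950, p(104)=304801365, p(105)=342325709, p(106)=384276336, p(107)=431149389, p(108)=483502844, p(109)=541946240, p(110)=607163746, p(111)=679903203, p(112)=761002156, p(113)=851376628, p(114)=952050665, p(115)=1064144451, p(116)=1188908248, p(117)=1327710076, p(118)=1482074143, p(119)=1653668665, p(120)=1844349560, p(121)=2056148051, p(122)=2291320912, p(123)=2552338241, p(124)=2841940500, p(125)=3163127352, p(126)=3519222692, p(127)=3913864295, p(128)=4351078600, p(129)=4835271870, p(130)=5371315400, p(131)=5964539504, p(132)=6620830889, p(133)=7346629512, p(134)=8149040695, p(135)=9035836076, p(136)=10015581680, p(137)=11097645016, p(138)=12292341831, p(139)=13610949895, p(140)=15065878135, p(141)=16670689208, p(142)=18440293320, p(143)=20390982757, p(144)=22540654445, p(145)=24908858009, p(146)=27517052599, p(147)=30388671978, p(148)=33549419497, p(149)=37027355200, p(150)=40853235313, p(151)=45060624582, p(152)=49686288421, p(153)=54770336324, p(154)=60356673280, p(155)=66493182097, p(156)=73232243759, p(157)=80630964769, p(158)=88751778802, p(159)=97662728555, p(160)=107438159466, p(161)=118159068427, p(162)=129913904637, p(163)=142798995930, p(164)=156919475295, p(165)=172389800255, p(166)=189334822579, p(167)=207890420102, p(168)=228204732751, p(169)=250438925115, p(170)=274768617130, p(171)=301384802048, p(172)=330495499613, p(173)=362326859895, p(174)=397125074750, p(175)=435157697830, p(176)=476715857290, p(177)=522115831195, p(178)=571701605655, p(179)=625846753120, p(180)=684957390936.
Final step: p(181) = p(180) + p(179) - p(176) - p(174) + p(169) + p(166) - p(159) - p(155) + p(146) + p(141) - p(130) - p(124) + p(111) + p(104) - p(89) - p(81) + p(64) + p(55) - p(36) - p(26) + p(5)
= 684957390936 + 625846753120 - 476715857290 - 397125074750 + 250438925115 + 189334822579 - 97662728555 - 66493182097 + 27517052599 + 16670689208 - 5371315400 - 2841940500 + 679903203 + 304801365 - 49995925 - 18004327 + 1741630 + 451276 - 17977 - 2436 + 7
= 749474411781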